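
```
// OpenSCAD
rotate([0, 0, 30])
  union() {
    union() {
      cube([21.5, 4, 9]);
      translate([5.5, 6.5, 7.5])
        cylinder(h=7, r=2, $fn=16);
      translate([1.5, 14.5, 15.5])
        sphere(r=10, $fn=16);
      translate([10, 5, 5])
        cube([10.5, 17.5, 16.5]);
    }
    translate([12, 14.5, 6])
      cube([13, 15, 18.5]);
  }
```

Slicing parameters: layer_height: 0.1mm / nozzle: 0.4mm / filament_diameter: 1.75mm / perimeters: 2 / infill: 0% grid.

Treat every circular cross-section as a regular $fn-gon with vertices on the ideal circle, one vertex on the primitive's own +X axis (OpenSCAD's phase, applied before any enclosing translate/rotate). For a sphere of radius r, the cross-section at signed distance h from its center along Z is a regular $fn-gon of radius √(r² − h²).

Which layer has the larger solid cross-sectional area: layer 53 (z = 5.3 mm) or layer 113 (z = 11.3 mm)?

Layer 53 (z = 5.3): the cube is present — its section is the full 21.5×4 rectangle (area 86.00 mm²); the cylinder at (5.5, 6.5) is absent (z outside [7.5, 14.5]); the sphere at (1.5, 14.5) is absent (|z−center|=10.200 > r=10); the cube at (10, 5) is present — its section is the full 10.5×17.5 rectangle (area 183.75 mm²); Merging all regions: the 2 present regions are separate (no shared area or edge), so areas and boundary lengths simply add and each stays a separate island — area = 269.75 mm²; the cube at (12, 14.5) is absent (z outside [6, 24.5]); Combining (union): only the result so far is present, so the union is just that shape — area = 269.75 mm²; (whole slice rotated 30° about Z — lengths, areas and connectivity unchanged). So its area = 269.75 mm². Layer 113 (z = 11.3): the cube is not intersected at this z (z outside [0, 9]); the cylinder at (5.5, 6.5): section is a regular 16-gon, circumradius r=2 (area = (16/2)·2.000²·sin(360°/16) = 12.25 mm²); the sphere at (1.5, 14.5): section is a regular 16-gon, circumradius = √(r²−h²) = √(10²−4.2²) = 9.075 (area = (16/2)·9.075²·sin(360°/16) = 252.14 mm²); the 10.5×17.5 cube at (10, 5) contributes its full rectangle (area 183.75 mm²); Combining (union): the regions partially overlap — summed areas 448.14 mm² minus the doubly-counted overlap 7.54 mm² gives 440.60 mm² — area = 440.60 mm²; the 13×15 cube at (12, 14.5) contributes its full rectangle (area 195.00 mm²); Merging all regions: the regions partially overlap — summed areas 635.60 mm² minus the doubly-counted overlap 68.00 mm² gives 567.60 mm² — area = 567.60 mm²; (whole slice rotated 30° about Z — lengths, areas and connectivity unchanged). So its area = 567.60 mm². Layer 113 is larger (567.60 vs 269.75 mm²).

layer 113 (z = 11.3 mm)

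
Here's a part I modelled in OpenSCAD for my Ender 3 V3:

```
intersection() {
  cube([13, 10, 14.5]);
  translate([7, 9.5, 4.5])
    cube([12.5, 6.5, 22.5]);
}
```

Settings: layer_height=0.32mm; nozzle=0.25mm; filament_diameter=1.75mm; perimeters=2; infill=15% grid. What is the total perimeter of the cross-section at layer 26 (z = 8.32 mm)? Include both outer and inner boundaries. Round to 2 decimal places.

At z = 8.32 mm: the 13×10 cube contributes its full rectangle (perimeter 46.00 mm); the cube at (7, 9.5) is present — its section is the full 12.5×6.5 rectangle (perimeter 38.00 mm); Taking the intersection: the 12.5×6.5 cube at (7, 9.5) partially overlaps the 13×10 cube; clipping to the common part keeps 3.00 mm² — boundary = 13.00 mm. Overall, the cross-section is a single solid region. Total boundary length (outer) = 13.00 mm.

13.00 mm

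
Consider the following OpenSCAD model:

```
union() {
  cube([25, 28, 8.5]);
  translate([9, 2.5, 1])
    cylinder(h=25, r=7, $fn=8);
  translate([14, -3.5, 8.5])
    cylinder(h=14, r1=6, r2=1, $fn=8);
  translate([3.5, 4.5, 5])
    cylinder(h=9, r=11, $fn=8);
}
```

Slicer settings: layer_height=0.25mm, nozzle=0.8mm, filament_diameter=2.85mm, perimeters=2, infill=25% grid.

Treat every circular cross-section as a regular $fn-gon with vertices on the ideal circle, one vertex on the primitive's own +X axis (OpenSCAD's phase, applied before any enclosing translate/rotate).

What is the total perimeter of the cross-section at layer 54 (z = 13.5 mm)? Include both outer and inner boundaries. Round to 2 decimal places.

80.24 mm

At z = 13.5 mm: the cube does not reach this height (z outside [0, 8.5]); the r=7 cylinder at (9, 2.5) gives a regular 8-gon of circumradius 7 (constant along its height) (perimeter = 2·8·7.000·sin(180°/8) = 42.86 mm); the cone at (14, -3.5) contributes a regular 8-gon of circumradius 4.214 (interpolated between r1=6 and r2=1 at t=0.357) (perimeter = 2·8·4.214·sin(180°/8) = 25.80 mm); the cylinder at (3.5, 4.5): section is a regular 8-gon, circumradius r=11 (perimeter = 2·8·11.000·sin(180°/8) = 67.35 mm); Merging all regions: the regions partially overlap (shared area 133.23 mm²), so the edge portions inside another operand are dropped and the merged outline is re-measured after clipping — boundary = 80.24 mm. Overall, the cross-section is a single solid region. Total boundary length (outer) = 80.24 mm.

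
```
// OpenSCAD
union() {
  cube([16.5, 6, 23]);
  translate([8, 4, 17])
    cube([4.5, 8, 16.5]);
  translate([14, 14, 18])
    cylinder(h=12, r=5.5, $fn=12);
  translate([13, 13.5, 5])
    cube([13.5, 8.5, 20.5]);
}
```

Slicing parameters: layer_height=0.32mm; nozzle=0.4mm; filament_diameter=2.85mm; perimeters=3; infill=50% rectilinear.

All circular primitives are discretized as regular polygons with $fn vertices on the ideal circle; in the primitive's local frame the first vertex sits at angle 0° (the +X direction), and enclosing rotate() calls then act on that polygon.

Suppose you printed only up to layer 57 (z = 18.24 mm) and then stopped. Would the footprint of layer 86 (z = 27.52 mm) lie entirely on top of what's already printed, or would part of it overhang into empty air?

entirely on top

Compare the two slices. At z = 18.24: the 16.5×6 cube contributes its full rectangle (area 99.00 mm²); the cube at (8, 4) (footprint 4.5×8) is included at this height (area 36.00 mm²); the r=5.5 cylinder at (14, 14) gives a regular 12-gon of circumradius 5.5 (constant along its height) (area = (12/2)·5.500²·sin(360°/12) = 90.75 mm²); the cube at (13, 13.5) is present — its section is the full 13.5×8.5 rectangle (area 114.75 mm²); Merging all regions: the regions partially overlap — summed areas 340.50 mm² minus the doubly-counted overlap 47.54 mm² gives 292.96 mm² — area = 292.96 mm². At z = 27.52: the cube does not reach this height (z outside [0, 23]); the cube at (8, 4) (footprint 4.5×8) is included at this height (area 36.00 mm²); the cylinder at (14, 14): section is a regular 12-gon, circumradius r=5.5 (area = (12/2)·5.500²·sin(360°/12) = 90.75 mm²); the cube at (13, 13.5) is absent (z outside [5, 25.5]); Taking the union: the regions partially overlap — summed areas 126.75 mm² minus the doubly-counted overlap 7.27 mm² gives 119.48 mm² — area = 119.48 mm². Checking containment: the cross-section at z = 27.52 is a subset of the cross-section at z = 18.24.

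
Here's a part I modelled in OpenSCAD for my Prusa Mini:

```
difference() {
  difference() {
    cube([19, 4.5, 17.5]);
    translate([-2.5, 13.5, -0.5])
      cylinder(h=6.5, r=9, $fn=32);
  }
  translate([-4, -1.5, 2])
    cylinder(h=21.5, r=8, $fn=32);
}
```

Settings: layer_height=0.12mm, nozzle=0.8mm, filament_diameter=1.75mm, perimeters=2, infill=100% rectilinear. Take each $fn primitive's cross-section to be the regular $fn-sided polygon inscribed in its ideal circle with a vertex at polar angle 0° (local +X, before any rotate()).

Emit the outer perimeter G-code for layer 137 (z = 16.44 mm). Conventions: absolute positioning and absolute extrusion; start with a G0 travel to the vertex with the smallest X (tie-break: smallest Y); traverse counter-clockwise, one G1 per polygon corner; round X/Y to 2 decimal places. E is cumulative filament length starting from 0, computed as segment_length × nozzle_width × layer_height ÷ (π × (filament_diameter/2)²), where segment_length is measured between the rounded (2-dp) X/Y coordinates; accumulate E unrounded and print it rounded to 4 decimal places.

G0 X1.24 Y4.50 Z16.44
G1 X1.66 Y4.16 E0.0216
G1 X2.65 Y2.94 E0.0843
G1 X3.39 Y1.56 E0.1468
G1 X3.85 Y0.06 E0.2094
G1 X3.85 Y0.00 E0.2118
G1 X19.00 Y0.00 E0.8165
G1 X19.00 Y4.50 E0.9961
G1 X1.24 Y4.50 E1.7049

At z = 16.44 mm: the cube (footprint 19×4.5) is included at this height; the cylinder at (-2.5, 13.5) is not intersected at this z (z outside [-0.5, 6]); Subtracting the remaining from the first: none of the subtracted shapes is present at this height, so the 19×4.5 cube is unchanged — 1 connected region; the r=8 cylinder at (-4, -1.5) contributes a regular 32-gon of circumradius 8; Subtracting the remaining from the first: starting from that combined region, the r=8 cylinder at (-4, -1.5) partially overlaps it — only the 12.95 mm² overlap (of its 199.77 mm²) is removed, clipping the outline — 1 connected region. The outline is a single polygon with 8 vertices. Extrusion per mm of travel: 0.8 × 0.12 / (π × 0.875²) = 0.039912. Accumulating E over each segment gives final E = 1.7049.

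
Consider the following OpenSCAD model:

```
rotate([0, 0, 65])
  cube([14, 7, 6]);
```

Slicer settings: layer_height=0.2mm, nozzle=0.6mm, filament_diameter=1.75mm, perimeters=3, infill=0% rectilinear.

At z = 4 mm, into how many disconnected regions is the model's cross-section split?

At z = 4 mm: the 14×7 cube contributes its full rectangle; (rotated 65° about Z; rotation is an isometry so areas/perimeters/island counts are preserved). The result has 1 disconnected region.

1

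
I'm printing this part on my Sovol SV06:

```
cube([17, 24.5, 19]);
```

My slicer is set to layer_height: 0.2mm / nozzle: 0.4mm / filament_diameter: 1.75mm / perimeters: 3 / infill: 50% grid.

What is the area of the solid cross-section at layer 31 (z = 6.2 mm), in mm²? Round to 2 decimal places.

At z = 6.2 mm: the cube (footprint 17×24.5) is included at this height (area 416.50 mm²). Overall, the cross-section is a single solid region. Net area = 416.50 mm².

416.50 mm²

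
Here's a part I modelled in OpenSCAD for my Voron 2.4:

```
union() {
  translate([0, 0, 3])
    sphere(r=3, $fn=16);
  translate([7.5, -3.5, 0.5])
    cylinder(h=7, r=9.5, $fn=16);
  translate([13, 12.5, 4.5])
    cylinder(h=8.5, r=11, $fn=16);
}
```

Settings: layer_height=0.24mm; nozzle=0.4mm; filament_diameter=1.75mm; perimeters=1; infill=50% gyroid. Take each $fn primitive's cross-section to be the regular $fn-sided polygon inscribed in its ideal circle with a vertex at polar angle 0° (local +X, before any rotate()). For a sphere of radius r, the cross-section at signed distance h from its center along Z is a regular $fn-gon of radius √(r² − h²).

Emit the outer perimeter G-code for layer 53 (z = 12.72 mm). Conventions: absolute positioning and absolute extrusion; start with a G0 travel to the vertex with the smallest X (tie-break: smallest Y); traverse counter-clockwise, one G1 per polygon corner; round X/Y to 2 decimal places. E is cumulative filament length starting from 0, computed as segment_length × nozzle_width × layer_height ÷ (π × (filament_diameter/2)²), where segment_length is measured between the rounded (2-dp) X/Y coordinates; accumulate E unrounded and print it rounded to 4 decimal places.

At z = 12.72 mm: the sphere does not reach this height (|z−center|=9.720 > r=3); the cylinder at (7.5, -3.5) is not intersected at this z (z outside [0.5, 7.5]); the cylinder at (13, 12.5): section is a regular 16-gon, circumradius r=11; Merging all regions: only the r=11 cylinder at (13, 12.5) is present, so the union is just that shape — 1 connected region. The outline is a single polygon with 16 vertices. Extrusion per mm of travel: 0.4 × 0.24 / (π × 0.875²) = 0.039912. Accumulating E over each segment gives final E = 2.7407.

G0 X2.00 Y12.50 Z12.72
G1 X2.84 Y8.29 E0.1713
G1 X5.22 Y4.72 E0.3426
G1 X8.79 Y2.34 E0.5138
G1 X13.00 Y1.50 E0.6852
G1 X17.21 Y2.34 E0.8565
G1 X20.78 Y4.72 E1.0278
G1 X23.16 Y8.29 E1.1990
G1 X24.00 Y12.50 E1.3704
G1 X23.16 Y16.71 E1.5417
G1 X20.78 Y20.28 E1.7129
G1 X17.21 Y22.66 E1.8842
G1 X13.00 Y23.50 E2.0555
G1 X8.79 Y22.66 E2.2269
G1 X5.22 Y20.28 E2.3981
G1 X2.84 Y16.71 E2.5694
G1 X2.00 Y12.50 E2.7407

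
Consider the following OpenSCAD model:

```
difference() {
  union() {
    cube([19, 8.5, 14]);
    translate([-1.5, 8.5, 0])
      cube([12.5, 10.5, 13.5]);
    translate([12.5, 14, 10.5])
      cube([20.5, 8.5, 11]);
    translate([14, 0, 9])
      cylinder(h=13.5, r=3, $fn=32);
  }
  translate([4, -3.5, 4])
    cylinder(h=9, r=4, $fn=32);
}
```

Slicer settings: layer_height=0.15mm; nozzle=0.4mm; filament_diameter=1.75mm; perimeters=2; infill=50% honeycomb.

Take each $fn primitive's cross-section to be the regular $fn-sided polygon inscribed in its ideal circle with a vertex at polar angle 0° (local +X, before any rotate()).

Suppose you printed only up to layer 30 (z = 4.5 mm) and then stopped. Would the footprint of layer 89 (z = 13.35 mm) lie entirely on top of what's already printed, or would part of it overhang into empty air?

part overhangs

Compare the two slices. At z = 4.5: the 19×8.5 cube contributes its full rectangle (area 161.50 mm²); the 12.5×10.5 cube at (-1.5, 8.5) contributes its full rectangle (area 131.25 mm²); the cube at (12.5, 14) does not reach this height (z outside [10.5, 21.5]); the cylinder at (14, 0) is absent (z outside [9, 22.5]); Taking the union: the 2 present regions share edge segments without overlapping in area, so areas simply add but the touching pieces fuse into one outline (the shared edge portions become interior and drop out of the boundary) — area = 292.75 mm²; the r=4 cylinder at (4, -3.5) gives a regular 32-gon of circumradius 4 (constant along its height) (area = (32/2)·4.000²·sin(360°/32) = 49.94 mm²); Subtracting the remaining from the first: starting from the result so far (292.75 mm²), the r=4 cylinder at (4, -3.5) partially overlaps it — only the 1.26 mm² overlap (of its 49.94 mm²) is removed, clipping the outline — area = 291.49 mm². At z = 13.35: the cube is present — its section is the full 19×8.5 rectangle (area 161.50 mm²); the 12.5×10.5 cube at (-1.5, 8.5) contributes its full rectangle (area 131.25 mm²); the cube at (12.5, 14) is present — its section is the full 20.5×8.5 rectangle (area 174.25 mm²); the r=3 cylinder at (14, 0) gives a regular 32-gon of circumradius 3 (constant along its height) (area = (32/2)·3.000²·sin(360°/32) = 28.09 mm²); Taking the union: the regions partially overlap — summed areas 495.09 mm² minus the doubly-counted overlap 14.05 mm² gives 481.05 mm² — area = 481.05 mm²; the cylinder at (4, -3.5) is absent (z outside [4, 13]); Subtracting the remaining from the first: none of the subtracted shapes is present at this height, so that combined region is unchanged — area = 481.05 mm². Checking containment: at z = 13.35 the cross-section extends beyond the z = 4.5 cross-section by about 189.55 mm².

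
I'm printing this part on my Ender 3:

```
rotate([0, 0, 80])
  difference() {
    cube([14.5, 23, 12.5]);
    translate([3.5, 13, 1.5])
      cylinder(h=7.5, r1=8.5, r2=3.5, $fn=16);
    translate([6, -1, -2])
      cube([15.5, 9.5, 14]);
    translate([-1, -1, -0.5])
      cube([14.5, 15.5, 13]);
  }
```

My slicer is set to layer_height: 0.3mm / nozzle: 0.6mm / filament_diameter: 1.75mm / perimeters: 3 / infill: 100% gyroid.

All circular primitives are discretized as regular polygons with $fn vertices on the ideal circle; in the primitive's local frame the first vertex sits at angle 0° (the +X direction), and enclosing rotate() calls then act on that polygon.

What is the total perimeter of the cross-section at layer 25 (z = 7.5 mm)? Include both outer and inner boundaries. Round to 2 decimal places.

At z = 7.5 mm: the cube (footprint 14.5×23) is included at this height (perimeter 75.00 mm); the cone at (3.5, 13) contributes a regular 16-gon of circumradius 4.500 (interpolated between r1=8.5 and r2=3.5 at t=0.800) (perimeter = 2·16·4.500·sin(180°/16) = 28.09 mm); the cube at (6, -1) (footprint 15.5×9.5) is included at this height (perimeter 50.00 mm); the cube at (-1, -1) is present — its section is the full 14.5×15.5 rectangle (perimeter 60.00 mm); Subtracting the remaining from the first: starting from the 14.5×23 cube, the cone at (3.5, 13) partially overlaps it — only the 58.49 mm² overlap (of its 61.99 mm²) is removed, clipping the outline; the 15.5×9.5 cube at (6, -1) partially overlaps it — only the 72.25 mm² overlap (of its 147.25 mm²) is removed, clipping the outline; the 14.5×15.5 cube at (-1, -1) partially overlaps it — only the 90.98 mm² overlap (of its 224.75 mm²) is removed, clipping the outline — boundary = 58.67 mm; (rotated 80° about Z; rotation is an isometry so areas/perimeters/island counts are preserved). Overall, the cross-section is a single solid region. Total boundary length (outer) = 58.67 mm.

58.67 mm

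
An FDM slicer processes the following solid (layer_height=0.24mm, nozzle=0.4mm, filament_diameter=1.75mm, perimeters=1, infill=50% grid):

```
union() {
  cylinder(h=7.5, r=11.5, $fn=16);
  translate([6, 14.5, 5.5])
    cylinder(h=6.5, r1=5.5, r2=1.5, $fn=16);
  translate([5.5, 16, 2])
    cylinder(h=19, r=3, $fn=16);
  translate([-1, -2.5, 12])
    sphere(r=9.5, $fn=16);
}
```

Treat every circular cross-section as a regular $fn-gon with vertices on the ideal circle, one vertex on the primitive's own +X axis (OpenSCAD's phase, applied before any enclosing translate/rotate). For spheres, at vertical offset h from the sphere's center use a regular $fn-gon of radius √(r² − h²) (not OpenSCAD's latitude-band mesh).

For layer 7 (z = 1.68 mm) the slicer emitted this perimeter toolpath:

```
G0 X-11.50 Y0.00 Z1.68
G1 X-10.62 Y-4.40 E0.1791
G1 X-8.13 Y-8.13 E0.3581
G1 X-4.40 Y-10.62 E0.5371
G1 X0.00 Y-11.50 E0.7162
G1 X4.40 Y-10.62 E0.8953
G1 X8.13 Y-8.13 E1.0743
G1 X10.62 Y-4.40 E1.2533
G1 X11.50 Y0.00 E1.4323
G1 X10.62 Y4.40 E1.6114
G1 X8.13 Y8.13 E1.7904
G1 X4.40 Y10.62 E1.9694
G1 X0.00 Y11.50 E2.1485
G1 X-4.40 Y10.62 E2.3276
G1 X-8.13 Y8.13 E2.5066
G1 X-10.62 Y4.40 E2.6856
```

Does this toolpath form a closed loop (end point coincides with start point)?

no

Start point (G0): (-11.50, 0.00). End point (last G1): the path does not return to the start — open.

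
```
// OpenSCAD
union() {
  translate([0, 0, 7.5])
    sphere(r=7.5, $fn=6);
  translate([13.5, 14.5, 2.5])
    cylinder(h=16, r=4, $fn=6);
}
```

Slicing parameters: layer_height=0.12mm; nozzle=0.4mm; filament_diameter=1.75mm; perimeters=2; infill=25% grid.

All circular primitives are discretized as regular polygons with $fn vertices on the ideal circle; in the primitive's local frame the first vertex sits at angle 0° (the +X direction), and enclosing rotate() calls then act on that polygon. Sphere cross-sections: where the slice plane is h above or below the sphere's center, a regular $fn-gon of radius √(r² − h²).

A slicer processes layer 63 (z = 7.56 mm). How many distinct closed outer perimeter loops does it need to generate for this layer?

At z = 7.56 mm: the r=7.5 sphere contributes a regular 6-gon of circumradius √(7.5²−0.06²) = 7.500; the cylinder at (13.5, 14.5): section is a regular 6-gon, circumradius r=4; Merging all regions: the 2 present regions are separate (no shared area or edge), so areas and boundary lengths simply add and each stays a separate island — 2 connected regions. The result has 2 disconnected regions.

2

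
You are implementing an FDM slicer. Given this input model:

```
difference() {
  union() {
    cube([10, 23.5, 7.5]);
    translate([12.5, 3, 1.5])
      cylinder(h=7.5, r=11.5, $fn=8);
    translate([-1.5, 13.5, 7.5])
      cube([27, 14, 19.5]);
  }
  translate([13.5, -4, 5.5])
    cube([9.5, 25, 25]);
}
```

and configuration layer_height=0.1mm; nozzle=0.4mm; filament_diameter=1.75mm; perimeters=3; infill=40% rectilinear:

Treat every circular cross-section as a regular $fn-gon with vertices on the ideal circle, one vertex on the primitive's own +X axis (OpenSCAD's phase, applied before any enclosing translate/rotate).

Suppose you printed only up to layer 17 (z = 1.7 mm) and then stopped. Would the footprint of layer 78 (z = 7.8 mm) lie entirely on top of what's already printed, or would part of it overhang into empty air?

Compare the two slices. At z = 1.7: the cube is present — its section is the full 10×23.5 rectangle (area 235.00 mm²); the r=11.5 cylinder at (12.5, 3) gives a regular 8-gon of circumradius 11.5 (constant along its height) (area = (8/2)·11.500²·sin(360°/8) = 374.06 mm²); the cube at (-1.5, 13.5) is not intersected at this z (z outside [7.5, 27]); Combining (union): the regions partially overlap — summed areas 609.06 mm² minus the doubly-counted overlap 91.20 mm² gives 517.86 mm² — area = 517.86 mm²; the cube at (13.5, -4) is not intersected at this z (z outside [5.5, 30.5]); Subtracting the remaining from the first: none of the subtracted shapes is present at this height, so the result so far is unchanged — area = 517.86 mm². At z = 7.8: the cube is not intersected at this z (z outside [0, 7.5]); the cylinder at (12.5, 3): section is a regular 8-gon, circumradius r=11.5 (area = (8/2)·11.500²·sin(360°/8) = 374.06 mm²); the cube at (-1.5, 13.5) (footprint 27×14) is included at this height (area 378.00 mm²); Merging all regions: the regions partially overlap — summed areas 752.06 mm² minus the doubly-counted overlap 2.41 mm² gives 749.65 mm² — area = 749.65 mm²; the 9.5×25 cube at (13.5, -4) contributes its full rectangle (area 237.50 mm²); Taking the first minus the rest: starting from the result so far (749.65 mm²), the 9.5×25 cube at (13.5, -4) partially overlaps it — only the 214.00 mm² overlap (of its 237.50 mm²) is removed, clipping the outline — area = 535.65 mm². Checking containment: at z = 7.8 the cross-section extends beyond the z = 1.7 cross-section by about 204.75 mm².

part overhangs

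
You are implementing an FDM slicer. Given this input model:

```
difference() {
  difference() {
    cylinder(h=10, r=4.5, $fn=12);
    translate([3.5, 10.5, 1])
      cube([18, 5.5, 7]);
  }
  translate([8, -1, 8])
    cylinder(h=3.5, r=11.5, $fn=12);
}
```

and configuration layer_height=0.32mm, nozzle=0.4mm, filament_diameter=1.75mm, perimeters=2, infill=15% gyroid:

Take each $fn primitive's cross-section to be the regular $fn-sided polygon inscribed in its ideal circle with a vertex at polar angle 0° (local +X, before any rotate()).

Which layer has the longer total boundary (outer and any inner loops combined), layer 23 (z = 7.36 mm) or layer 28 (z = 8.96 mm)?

Layer 23 (z = 7.36): the r=4.5 cylinder contributes a regular 12-gon of circumradius 4.5 (perimeter = 2·12·4.500·sin(180°/12) = 27.95 mm); the cube at (3.5, 10.5) is present — its section is the full 18×5.5 rectangle (perimeter 47.00 mm); Subtracting the remaining from the first: starting from the r=4.5 cylinder, the 18×5.5 cube at (3.5, 10.5) misses the remaining region (no effect) — boundary = 27.95 mm; the cylinder at (8, -1) is absent (z outside [8, 11.5]); Subtracting the remaining from the first: none of the subtracted shapes is present at this height, so the result so far is unchanged — boundary = 27.95 mm. So its perimeter = 27.95 mm. Layer 28 (z = 8.96): the r=4.5 cylinder contributes a regular 12-gon of circumradius 4.5 (perimeter = 2·12·4.500·sin(180°/12) = 27.95 mm); the cube at (3.5, 10.5) is not intersected at this z (z outside [1, 8]); Subtracting the remaining from the first: none of the subtracted shapes is present at this height, so the r=4.5 cylinder is unchanged — boundary = 27.95 mm; the r=11.5 cylinder at (8, -1) gives a regular 12-gon of circumradius 11.5 (constant along its height) (perimeter = 2·12·11.500·sin(180°/12) = 71.43 mm); Subtracting the remaining from the first: starting from that combined region, the r=11.5 cylinder at (8, -1) partially overlaps it — only the 54.52 mm² overlap (of its 396.75 mm²) is removed, clipping the outline — boundary = 15.89 mm. So its perimeter = 15.89 mm. Layer 23 is larger (27.95 vs 15.89 mm).

layer 23 (z = 7.36 mm)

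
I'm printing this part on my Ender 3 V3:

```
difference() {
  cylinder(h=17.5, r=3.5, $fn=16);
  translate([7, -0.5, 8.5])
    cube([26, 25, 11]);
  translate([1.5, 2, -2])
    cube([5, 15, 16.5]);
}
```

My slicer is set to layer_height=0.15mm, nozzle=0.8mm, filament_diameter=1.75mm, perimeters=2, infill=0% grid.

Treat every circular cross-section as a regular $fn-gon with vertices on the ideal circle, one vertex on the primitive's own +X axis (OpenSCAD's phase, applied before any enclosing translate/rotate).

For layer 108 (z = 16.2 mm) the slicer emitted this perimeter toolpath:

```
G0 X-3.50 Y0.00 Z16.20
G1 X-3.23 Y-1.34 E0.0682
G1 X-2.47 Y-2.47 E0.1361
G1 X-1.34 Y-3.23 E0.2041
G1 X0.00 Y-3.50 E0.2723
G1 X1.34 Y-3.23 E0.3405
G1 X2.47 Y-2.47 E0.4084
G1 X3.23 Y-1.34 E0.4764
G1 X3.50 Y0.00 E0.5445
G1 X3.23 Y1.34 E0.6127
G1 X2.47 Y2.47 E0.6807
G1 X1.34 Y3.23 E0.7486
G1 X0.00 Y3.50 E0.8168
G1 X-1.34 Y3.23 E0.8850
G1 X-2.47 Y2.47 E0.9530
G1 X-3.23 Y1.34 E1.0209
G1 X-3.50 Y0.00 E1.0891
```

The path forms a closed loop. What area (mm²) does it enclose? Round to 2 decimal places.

37.43 mm²

Apply the shoelace formula to the sequence of (X, Y) vertices; enclosed area = 37.43 mm².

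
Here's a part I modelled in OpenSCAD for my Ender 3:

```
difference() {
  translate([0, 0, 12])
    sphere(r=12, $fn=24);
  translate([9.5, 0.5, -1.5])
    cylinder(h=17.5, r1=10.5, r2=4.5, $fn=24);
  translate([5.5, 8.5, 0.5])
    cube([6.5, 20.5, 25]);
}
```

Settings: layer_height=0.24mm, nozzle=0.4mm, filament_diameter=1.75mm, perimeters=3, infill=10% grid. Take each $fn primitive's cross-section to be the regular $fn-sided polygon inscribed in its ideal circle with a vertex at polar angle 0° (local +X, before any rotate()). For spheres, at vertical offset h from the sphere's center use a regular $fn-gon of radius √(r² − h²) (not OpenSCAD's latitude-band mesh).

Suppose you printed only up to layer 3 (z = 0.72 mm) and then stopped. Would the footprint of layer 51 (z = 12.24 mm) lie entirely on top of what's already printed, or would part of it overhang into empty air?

part overhangs

Compare the two slices. At z = 0.72: the r=12 sphere slices to a regular 24-gon of circumradius 4.094 (√(r²−h²) with h=11.28 from center) (area = (24/2)·4.094²·sin(360°/24) = 52.06 mm²); the cone at (9.5, 0.5) contributes a regular 24-gon of circumradius 9.739 (interpolated between r1=10.5 and r2=4.5 at t=0.127) (area = (24/2)·9.739²·sin(360°/24) = 294.57 mm²); the 6.5×20.5 cube at (5.5, 8.5) contributes its full rectangle (area 133.25 mm²); Subtracting the remaining from the first: starting from the r=12 sphere (52.06 mm²), the cone at (9.5, 0.5) partially overlaps it — only the 25.05 mm² overlap (of its 294.57 mm²) is removed, clipping the outline; the 6.5×20.5 cube at (5.5, 8.5) misses the remaining region (no effect) — area = 27.01 mm². At z = 12.24: the sphere: section is a regular 24-gon, circumradius = √(r²−h²) = √(12²−0.24²) = 11.998 (area = (24/2)·11.998²·sin(360°/24) = 447.06 mm²); the cone at (9.5, 0.5) contributes a regular 24-gon of circumradius 5.789 (interpolated between r1=10.5 and r2=4.5 at t=0.785) (area = (24/2)·5.789²·sin(360°/24) = 104.09 mm²); the 6.5×20.5 cube at (5.5, 8.5) contributes its full rectangle (area 133.25 mm²); Taking the first minus the rest: starting from the r=12 sphere (447.06 mm²), the cone at (9.5, 0.5) partially overlaps it — only the 74.27 mm² overlap (of its 104.09 mm²) is removed, clipping the outline; the 6.5×20.5 cube at (5.5, 8.5) partially overlaps it — only the 3.32 mm² overlap (of its 133.25 mm²) is removed, clipping the outline — area = 369.47 mm². Checking containment: at z = 12.24 the cross-section extends beyond the z = 0.72 cross-section by about 342.46 mm².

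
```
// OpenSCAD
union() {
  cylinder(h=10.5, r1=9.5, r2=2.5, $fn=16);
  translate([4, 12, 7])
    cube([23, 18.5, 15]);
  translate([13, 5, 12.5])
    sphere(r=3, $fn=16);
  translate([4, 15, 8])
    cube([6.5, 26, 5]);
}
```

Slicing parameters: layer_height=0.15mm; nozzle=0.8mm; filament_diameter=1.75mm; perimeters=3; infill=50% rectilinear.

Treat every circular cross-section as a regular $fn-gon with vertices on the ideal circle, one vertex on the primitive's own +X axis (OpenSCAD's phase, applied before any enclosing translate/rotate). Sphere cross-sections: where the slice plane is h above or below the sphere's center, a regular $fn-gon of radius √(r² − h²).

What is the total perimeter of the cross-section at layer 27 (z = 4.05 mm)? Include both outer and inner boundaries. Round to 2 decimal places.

At z = 4.05 mm: the cone (r1=9.5→r2=2.5) has section circumradius 6.800 here — a regular 16-gon (perimeter = 2·16·6.800·sin(180°/16) = 42.45 mm); the cube at (4, 12) does not reach this height (z outside [7, 22]); the sphere at (13, 5) is not intersected at this z (|z−center|=8.450 > r=3); the cube at (4, 15) is absent (z outside [8, 13]); Taking the union: only the cone is present, so the union is just that shape — boundary = 42.45 mm. Overall, the cross-section is a single solid region. Total boundary length (outer) = 42.45 mm.

42.45 mm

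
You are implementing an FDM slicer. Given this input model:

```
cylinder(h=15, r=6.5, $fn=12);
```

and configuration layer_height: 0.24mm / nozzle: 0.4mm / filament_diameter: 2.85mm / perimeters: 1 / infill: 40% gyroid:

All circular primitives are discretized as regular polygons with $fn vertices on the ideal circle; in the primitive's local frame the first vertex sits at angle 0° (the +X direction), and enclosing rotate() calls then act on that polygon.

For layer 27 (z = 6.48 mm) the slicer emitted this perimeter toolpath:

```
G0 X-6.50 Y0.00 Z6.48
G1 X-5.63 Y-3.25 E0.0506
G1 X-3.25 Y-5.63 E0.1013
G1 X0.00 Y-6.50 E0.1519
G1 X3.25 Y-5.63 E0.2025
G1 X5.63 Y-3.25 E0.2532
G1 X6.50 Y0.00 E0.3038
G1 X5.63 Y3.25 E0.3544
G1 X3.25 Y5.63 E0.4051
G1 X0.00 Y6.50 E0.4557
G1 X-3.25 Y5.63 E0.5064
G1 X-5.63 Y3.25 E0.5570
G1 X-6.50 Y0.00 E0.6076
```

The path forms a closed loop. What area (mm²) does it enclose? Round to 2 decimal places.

126.77 mm²

Apply the shoelace formula to the sequence of (X, Y) vertices; enclosed area = 126.77 mm².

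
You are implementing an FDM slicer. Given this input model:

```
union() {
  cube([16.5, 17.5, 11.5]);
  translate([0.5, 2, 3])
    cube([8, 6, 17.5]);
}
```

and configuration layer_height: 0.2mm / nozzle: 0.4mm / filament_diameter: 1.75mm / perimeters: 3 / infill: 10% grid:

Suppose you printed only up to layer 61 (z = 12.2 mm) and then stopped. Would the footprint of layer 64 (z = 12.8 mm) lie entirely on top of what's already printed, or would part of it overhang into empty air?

entirely on top

Compare the two slices. At z = 12.2: the cube is not intersected at this z (z outside [0, 11.5]); the cube at (0.5, 2) (footprint 8×6) is included at this height (area 48.00 mm²); Taking the union: only the 8×6 cube at (0.5, 2) is present, so the union is just that shape — area = 48.00 mm². At z = 12.8: the cube is not intersected at this z (z outside [0, 11.5]); the 8×6 cube at (0.5, 2) contributes its full rectangle (area 48.00 mm²); Taking the union: only the 8×6 cube at (0.5, 2) is present, so the union is just that shape — area = 48.00 mm². Checking containment: the cross-section at z = 12.8 is a subset of the cross-section at z = 12.2.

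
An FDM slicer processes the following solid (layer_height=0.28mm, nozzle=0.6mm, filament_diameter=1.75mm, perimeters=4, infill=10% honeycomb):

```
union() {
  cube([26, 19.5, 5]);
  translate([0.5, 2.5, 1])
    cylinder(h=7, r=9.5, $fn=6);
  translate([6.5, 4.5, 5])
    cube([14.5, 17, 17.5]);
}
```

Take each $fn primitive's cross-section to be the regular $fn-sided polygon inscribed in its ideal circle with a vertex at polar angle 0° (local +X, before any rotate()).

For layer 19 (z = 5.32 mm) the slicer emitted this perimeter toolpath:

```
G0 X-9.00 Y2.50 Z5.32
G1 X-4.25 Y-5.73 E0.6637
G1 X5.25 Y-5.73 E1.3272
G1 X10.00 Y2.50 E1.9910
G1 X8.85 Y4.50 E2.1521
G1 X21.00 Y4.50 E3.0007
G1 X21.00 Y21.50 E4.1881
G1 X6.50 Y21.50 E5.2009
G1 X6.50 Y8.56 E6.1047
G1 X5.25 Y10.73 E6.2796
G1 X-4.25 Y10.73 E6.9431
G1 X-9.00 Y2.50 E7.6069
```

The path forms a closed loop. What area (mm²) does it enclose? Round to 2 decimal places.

Apply the shoelace formula to the sequence of (X, Y) vertices; enclosed area = 476.29 mm².

476.29 mm²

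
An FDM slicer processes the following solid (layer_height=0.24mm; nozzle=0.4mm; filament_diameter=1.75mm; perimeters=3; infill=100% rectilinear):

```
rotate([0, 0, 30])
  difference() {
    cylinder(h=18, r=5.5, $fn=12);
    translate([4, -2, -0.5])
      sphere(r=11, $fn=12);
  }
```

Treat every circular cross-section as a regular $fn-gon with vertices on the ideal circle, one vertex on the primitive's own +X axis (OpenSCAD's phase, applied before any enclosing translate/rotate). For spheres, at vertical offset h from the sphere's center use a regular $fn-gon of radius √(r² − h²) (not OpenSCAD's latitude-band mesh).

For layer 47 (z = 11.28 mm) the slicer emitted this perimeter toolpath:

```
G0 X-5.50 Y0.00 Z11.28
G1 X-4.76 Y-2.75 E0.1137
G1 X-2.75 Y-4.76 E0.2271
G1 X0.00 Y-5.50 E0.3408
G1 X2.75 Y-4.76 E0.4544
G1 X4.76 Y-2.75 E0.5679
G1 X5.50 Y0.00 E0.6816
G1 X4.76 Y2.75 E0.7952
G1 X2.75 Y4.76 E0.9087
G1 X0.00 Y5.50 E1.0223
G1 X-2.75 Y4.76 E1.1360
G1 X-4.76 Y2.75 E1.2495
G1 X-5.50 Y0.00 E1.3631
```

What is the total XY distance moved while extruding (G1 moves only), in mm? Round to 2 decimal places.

34.15 mm

Sum the Euclidean lengths of each G1 segment: total = 34.15 mm.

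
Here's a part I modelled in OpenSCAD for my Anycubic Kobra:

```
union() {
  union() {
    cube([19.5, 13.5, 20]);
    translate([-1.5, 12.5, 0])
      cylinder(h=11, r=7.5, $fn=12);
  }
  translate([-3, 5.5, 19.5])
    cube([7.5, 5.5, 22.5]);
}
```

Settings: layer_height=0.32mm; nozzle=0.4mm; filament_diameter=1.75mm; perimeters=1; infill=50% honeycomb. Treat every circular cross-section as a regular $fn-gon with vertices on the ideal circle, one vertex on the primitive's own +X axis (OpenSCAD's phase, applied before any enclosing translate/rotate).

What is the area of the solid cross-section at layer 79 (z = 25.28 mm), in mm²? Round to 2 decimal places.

At z = 25.28 mm: the cube is absent (z outside [0, 20]); the cylinder at (-1.5, 12.5) is not intersected at this z (z outside [0, 11]); Taking the union: nothing is present at this height; the 7.5×5.5 cube at (-3, 5.5) contributes its full rectangle (area 41.25 mm²); Combining (union): only the 7.5×5.5 cube at (-3, 5.5) is present, so the union is just that shape — area = 41.25 mm². Overall, the cross-section is a single solid region. Net area = 41.25 mm².

41.25 mm²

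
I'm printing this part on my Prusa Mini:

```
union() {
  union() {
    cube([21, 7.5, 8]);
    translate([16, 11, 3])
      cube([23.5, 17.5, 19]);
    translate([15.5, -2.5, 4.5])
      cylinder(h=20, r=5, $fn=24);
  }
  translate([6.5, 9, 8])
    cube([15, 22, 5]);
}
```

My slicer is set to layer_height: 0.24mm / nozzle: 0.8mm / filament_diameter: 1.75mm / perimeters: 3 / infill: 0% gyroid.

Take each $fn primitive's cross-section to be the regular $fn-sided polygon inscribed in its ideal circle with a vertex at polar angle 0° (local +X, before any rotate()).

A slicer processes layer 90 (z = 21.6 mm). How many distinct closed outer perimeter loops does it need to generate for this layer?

At z = 21.6 mm: the cube does not reach this height (z outside [0, 8]); the 23.5×17.5 cube at (16, 11) contributes its full rectangle; the r=5 cylinder at (15.5, -2.5) contributes a regular 24-gon of circumradius 5; Taking the union: the 2 present regions are separate (no shared area or edge), so areas and boundary lengths simply add and each stays a separate island — 2 connected regions; the cube at (6.5, 9) is absent (z outside [8, 13]); Combining (union): only the result so far is present, so the union is just that shape — 2 connected regions. The result has 2 disconnected regions.

2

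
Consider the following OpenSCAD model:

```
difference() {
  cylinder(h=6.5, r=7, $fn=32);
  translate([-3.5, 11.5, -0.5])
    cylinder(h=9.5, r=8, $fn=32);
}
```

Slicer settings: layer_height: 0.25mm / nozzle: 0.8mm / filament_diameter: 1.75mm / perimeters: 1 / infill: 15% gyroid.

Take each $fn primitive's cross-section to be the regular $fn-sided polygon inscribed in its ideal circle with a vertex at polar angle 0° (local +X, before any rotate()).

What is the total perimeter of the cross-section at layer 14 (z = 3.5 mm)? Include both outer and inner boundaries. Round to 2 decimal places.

43.76 mm

At z = 3.5 mm: the r=7 cylinder gives a regular 32-gon of circumradius 7 (constant along its height) (perimeter = 2·32·7.000·sin(180°/32) = 43.91 mm); the cylinder at (-3.5, 11.5): section is a regular 32-gon, circumradius r=8 (perimeter = 2·32·8.000·sin(180°/32) = 50.18 mm); Taking the first minus the rest: starting from the r=7 cylinder, the r=8 cylinder at (-3.5, 11.5) partially overlaps it — only the 17.69 mm² overlap (of its 199.77 mm²) is removed, clipping the outline — boundary = 43.76 mm. Overall, the cross-section is a single solid region. Total boundary length (outer) = 43.76 mm.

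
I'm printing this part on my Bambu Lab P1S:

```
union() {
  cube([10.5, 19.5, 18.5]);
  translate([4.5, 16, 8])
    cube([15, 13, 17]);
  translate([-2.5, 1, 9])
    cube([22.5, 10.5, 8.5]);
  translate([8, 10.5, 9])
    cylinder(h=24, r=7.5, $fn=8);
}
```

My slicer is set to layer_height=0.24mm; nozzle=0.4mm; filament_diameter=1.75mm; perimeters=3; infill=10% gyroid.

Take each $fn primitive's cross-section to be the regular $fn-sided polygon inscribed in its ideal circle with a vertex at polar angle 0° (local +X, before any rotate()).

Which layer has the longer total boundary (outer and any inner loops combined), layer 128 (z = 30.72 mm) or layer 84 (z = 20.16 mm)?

Layer 128 (z = 30.72): the cube does not reach this height (z outside [0, 18.5]); the cube at (4.5, 16) is absent (z outside [8, 25]); the cube at (-2.5, 1) is absent (z outside [9, 17.5]); the r=7.5 cylinder at (8, 10.5) contributes a regular 8-gon of circumradius 7.5 (perimeter = 2·8·7.500·sin(180°/8) = 45.92 mm); Combining (union): only the r=7.5 cylinder at (8, 10.5) is present, so the union is just that shape — boundary = 45.92 mm. So its perimeter = 45.92 mm. Layer 84 (z = 20.16): the cube is absent (z outside [0, 18.5]); the 15×13 cube at (4.5, 16) contributes its full rectangle (perimeter 56.00 mm); the cube at (-2.5, 1) does not reach this height (z outside [9, 17.5]); the r=7.5 cylinder at (8, 10.5) gives a regular 8-gon of circumradius 7.5 (constant along its height) (perimeter = 2·8·7.500·sin(180°/8) = 45.92 mm); Merging all regions: the regions partially overlap (shared area 9.29 mm²), so the edge portions inside another operand are dropped and the merged outline is re-measured after clipping — boundary = 84.03 mm. So its perimeter = 84.03 mm. Layer 84 is larger (84.03 vs 45.92 mm).

layer 84 (z = 20.16 mm)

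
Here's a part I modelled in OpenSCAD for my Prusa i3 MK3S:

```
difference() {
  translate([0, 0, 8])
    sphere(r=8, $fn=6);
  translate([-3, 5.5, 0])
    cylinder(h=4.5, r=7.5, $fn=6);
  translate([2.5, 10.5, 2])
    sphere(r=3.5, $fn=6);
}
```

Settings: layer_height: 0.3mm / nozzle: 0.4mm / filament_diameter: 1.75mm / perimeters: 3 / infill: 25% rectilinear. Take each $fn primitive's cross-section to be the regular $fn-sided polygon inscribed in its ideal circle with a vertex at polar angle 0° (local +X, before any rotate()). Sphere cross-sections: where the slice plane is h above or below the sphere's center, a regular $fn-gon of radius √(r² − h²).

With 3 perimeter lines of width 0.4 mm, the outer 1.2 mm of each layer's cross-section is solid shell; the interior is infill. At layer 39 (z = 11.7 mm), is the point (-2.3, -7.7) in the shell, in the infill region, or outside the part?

outside

At z = 11.7 mm: the sphere: section is a regular 6-gon, circumradius = √(r²−h²) = √(8²−3.7²) = 7.093; the cylinder at (-3, 5.5) does not reach this height (z outside [0, 4.5]); the sphere at (2.5, 10.5) is absent (|z−center|=9.700 > r=3.5); Taking the first minus the rest: none of the subtracted shapes is present at this height, so the r=8 sphere is unchanged — 1 connected region. Overall, the cross-section is a single solid region. The nearest boundary edge runs (-3.55, -6.14)→(3.55, -6.14); distance from the point to it = 1.56 mm. The point is not inside any of the regions above, so it lies outside the cross-section (1.56 mm from the nearest boundary).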